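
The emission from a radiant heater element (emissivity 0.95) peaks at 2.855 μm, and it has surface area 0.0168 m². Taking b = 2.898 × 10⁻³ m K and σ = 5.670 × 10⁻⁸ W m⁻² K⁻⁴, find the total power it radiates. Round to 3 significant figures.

Wien's law: T = b/λ_max = 2.898×10⁻³/2.855×10⁻⁶ = 1015.06 K.
Area A = 0.0168 m².
Then P = εσAT⁴ = 0.95×5.670×10⁻⁸×0.0168×(1015.06)⁴ = 961 W.

P ≈ 961 W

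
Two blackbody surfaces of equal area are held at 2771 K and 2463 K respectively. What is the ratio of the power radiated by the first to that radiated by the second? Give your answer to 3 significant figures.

P₁/P₂ ≈ 1.60

With equal areas, P₁/P₂ = (T₁/T₂)⁴ = (2771/2463)⁴ = 1.60.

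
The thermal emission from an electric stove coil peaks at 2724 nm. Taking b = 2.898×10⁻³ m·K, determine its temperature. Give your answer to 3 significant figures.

Wien's law gives T = b/λ_max = (2.898×10⁻³ m·K)/(2.724×10⁻⁶ m) = 1.06×10³ K.

T ≈ 1.06×10³ K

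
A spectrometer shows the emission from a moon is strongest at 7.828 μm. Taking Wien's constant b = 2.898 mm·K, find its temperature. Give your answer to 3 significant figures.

Wien's law gives T = b/λ_max = (2.898×10⁻³ m·K)/(7.828×10⁻⁶ m) = 370 K.

T ≈ 370 K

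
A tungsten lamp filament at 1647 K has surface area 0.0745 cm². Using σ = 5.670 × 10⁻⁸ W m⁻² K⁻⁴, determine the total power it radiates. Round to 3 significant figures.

Area A = 0.0745 cm² = 7.45×10⁻⁶ m².
P = σAT⁴ = 5.670×10⁻⁸ × 7.45×10⁻⁶ × (1647)⁴ = 3.11 W.

P ≈ 3.11 W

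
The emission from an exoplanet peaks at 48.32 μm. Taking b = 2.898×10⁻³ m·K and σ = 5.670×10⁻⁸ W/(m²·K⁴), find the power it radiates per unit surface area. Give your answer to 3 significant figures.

I ≈ 0.734 W/m²

Wien's law: T = b/λ_max = 2.898×10⁻³/4.832×10⁻⁵ = 59.9752 K.
Then I = σT⁴ = 5.670×10⁻⁸×(59.9752)⁴ = 0.734 W/m².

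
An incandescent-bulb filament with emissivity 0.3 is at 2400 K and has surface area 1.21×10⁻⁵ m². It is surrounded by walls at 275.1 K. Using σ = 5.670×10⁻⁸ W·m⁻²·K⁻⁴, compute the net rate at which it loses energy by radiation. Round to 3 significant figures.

Area A = 1.21×10⁻⁵ m².
Net radiated power P_net = εσA(T⁴ − T₀⁴) = 0.3×5.670×10⁻⁸×1.21×10⁻⁵×(2400⁴ − 275.1⁴).
T⁴ − T₀⁴ = 3.31776×10¹³ − 5.72746×10⁹ = 3.31719×10¹³ K⁴, so P_net = 6.83 W.

Net loss ≈ 6.83 W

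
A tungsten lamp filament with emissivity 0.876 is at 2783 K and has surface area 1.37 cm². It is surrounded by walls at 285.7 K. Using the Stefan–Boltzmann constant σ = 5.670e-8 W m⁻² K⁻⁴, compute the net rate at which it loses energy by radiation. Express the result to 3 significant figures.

Area A = 1.37 cm² = 1.37×10⁻⁴ m².
Net radiated power P_net = εσA(T⁴ − T₀⁴) = 0.876×5.670×10⁻⁸×1.37×10⁻⁴×(2783⁴ − 285.7⁴).
T⁴ − T₀⁴ = 5.99864×10¹³ − 6.66256×10⁹ = 5.99797×10¹³ K⁴, so P_net = 408 W.

Net loss ≈ 408 W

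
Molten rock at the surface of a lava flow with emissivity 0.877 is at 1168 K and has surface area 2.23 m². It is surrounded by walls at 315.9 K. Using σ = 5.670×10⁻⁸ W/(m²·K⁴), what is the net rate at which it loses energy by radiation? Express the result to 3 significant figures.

Area A = 2.23 m².
Net radiated power P_net = εσA(T⁴ − T₀⁴) = 0.877×5.670×10⁻⁸×2.23×(1168⁴ − 315.9⁴).
T⁴ − T₀⁴ = 1.86111×10¹² − 9.95860×10⁹ = 1.85115×10¹² K⁴, so P_net = 2.05×10⁵ W.

Net loss ≈ 2.05×10⁵ W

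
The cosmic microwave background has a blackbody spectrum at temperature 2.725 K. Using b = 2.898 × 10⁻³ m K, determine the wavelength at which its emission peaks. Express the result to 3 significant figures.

Wien's displacement law: λ_max = b/T = (2.898×10⁻³ m·K)/(2.725 K) = 1.063×10⁻³ m.
That is 1.06×10⁻³ m, in the microwave range.

λ_max ≈ 1.06×10⁻³ m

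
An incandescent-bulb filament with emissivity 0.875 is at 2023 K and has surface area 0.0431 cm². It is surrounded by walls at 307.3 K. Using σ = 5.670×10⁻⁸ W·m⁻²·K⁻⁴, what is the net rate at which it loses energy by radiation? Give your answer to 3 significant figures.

Net loss ≈ 3.58 W

Area A = 0.0431 cm² = 4.31×10⁻⁶ m².
Net radiated power P_net = εσA(T⁴ − T₀⁴) = 0.875×5.670×10⁻⁸×4.31×10⁻⁶×(2023⁴ − 307.3⁴).
T⁴ − T₀⁴ = 1.67488×10¹³ − 8.91765×10⁹ = 1.67399×10¹³ K⁴, so P_net = 3.58 W.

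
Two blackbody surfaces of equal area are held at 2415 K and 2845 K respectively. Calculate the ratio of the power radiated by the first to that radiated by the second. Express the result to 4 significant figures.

With equal areas, P₁/P₂ = (T₁/T₂)⁴ = (2415/2845)⁴ = 0.5192.

P₁/P₂ ≈ 0.5192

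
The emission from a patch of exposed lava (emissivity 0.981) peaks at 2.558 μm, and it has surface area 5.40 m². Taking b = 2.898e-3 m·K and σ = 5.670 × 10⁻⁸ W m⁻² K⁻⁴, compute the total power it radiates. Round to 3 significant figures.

P ≈ 4.95×10⁵ W

Wien's law: T = b/λ_max = 2.898×10⁻³/2.558×10⁻⁶ = 1132.92 K.
Area A = 5.40 m².
Then P = εσAT⁴ = 0.981×5.670×10⁻⁸×5.40×(1132.92)⁴ = 4.95×10⁵ W.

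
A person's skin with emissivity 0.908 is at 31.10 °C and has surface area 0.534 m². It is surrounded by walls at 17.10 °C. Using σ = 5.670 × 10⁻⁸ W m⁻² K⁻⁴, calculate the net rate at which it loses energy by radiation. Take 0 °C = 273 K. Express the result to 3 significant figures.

T = 31.10 °C + 273 = 304.10 K.
Surroundings: T = 17.10 °C + 273 = 290.10 K.
Area A = 0.534 m².
Net radiated power P_net = εσA(T⁴ − T₀⁴) = 0.908×5.670×10⁻⁸×0.534×(304.10⁴ − 290.10⁴).
T⁴ − T₀⁴ = 8.55196×10⁹ − 7.08257×10⁹ = 1.46939×10⁹ K⁴, so P_net = 40.4 W.

Net loss ≈ 40.4 W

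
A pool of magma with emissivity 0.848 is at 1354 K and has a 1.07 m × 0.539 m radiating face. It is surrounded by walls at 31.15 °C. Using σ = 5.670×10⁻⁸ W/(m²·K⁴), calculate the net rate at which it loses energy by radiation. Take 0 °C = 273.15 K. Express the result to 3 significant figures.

Surroundings: T = 31.15 °C + 273.15 = 304.30 K.
Area A = 1.07 × 0.539 = 0.57673 m².
Net radiated power P_net = εσA(T⁴ − T₀⁴) = 0.848×5.670×10⁻⁸×0.57673×(1354⁴ − 304.30⁴).
T⁴ − T₀⁴ = 3.36105×10¹² − 8.57448×10⁹ = 3.35248×10¹² K⁴, so P_net = 9.30×10⁴ W.

Net loss ≈ 9.30×10⁴ W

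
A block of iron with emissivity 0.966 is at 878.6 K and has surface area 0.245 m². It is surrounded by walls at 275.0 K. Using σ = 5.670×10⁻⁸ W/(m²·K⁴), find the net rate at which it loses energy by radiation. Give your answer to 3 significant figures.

Area A = 0.245 m².
Net radiated power P_net = εσA(T⁴ − T₀⁴) = 0.966×5.670×10⁻⁸×0.245×(878.6⁴ − 275.0⁴).
T⁴ − T₀⁴ = 5.95888×10¹¹ − 5.71914×10⁹ = 5.90169×10¹¹ K⁴, so P_net = 7.92×10³ W.

Net loss ≈ 7.92×10³ W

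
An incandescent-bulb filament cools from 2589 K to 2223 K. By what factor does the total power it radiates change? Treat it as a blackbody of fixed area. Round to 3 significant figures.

P₂/P₁ ≈ 0.544

P ∝ T⁴, so P₂/P₁ = (T₂/T₁)⁴ = (2223/2589)⁴ = (0.858633)⁴ = 0.544.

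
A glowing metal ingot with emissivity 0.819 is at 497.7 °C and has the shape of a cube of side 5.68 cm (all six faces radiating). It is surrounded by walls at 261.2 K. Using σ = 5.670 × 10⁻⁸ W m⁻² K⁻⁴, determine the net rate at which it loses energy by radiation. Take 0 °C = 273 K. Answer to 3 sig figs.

Net loss ≈ 313 W

T = 497.7 °C + 273 = 770.7 K.
Area A = 6s² = 6×(0.0568 m)² = 0.0193574 m².
Net radiated power P_net = εσA(T⁴ − T₀⁴) = 0.819×5.670×10⁻⁸×0.0193574×(770.7⁴ − 261.2⁴).
T⁴ − T₀⁴ = 3.52810×10¹¹ − 4.65471×10⁹ = 3.48155×10¹¹ K⁴, so P_net = 313 W.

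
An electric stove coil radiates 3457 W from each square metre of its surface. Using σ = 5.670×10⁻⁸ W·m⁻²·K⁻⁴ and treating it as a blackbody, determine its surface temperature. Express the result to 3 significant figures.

T ≈ 497 K

I = σT⁴, so T = (I/σ)^(1/4) = (3457/(5.670×10⁻⁸))^(1/4) = 497 K.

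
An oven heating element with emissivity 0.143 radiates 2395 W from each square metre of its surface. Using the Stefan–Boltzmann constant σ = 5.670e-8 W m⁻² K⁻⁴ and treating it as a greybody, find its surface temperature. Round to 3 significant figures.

I = εσT⁴, so T = (I/εσ)^(1/4) = (2395/(0.143×5.670×10⁻⁸))^(1/4) = 737 K.

T ≈ 737 K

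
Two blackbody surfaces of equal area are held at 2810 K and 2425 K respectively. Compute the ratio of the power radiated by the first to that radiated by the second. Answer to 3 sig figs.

With equal areas, P₁/P₂ = (T₁/T₂)⁴ = (2810/2425)⁴ = 1.80.

P₁/P₂ ≈ 1.80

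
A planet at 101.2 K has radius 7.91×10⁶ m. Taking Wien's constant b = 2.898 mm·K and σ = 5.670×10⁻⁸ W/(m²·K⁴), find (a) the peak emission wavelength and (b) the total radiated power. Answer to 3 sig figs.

λ_max ≈ 28.6 μm; P ≈ 4.68×10¹⁵ W

(a) λ_max = b/T = 2.898×10⁻³/101.2 = 2.864×10⁻⁵ m = 28.6 μm.
Surface area A = 4πR² = 4π(7.91×10⁶ m)² = 7.86254×10¹⁴ m².
(b) P = σAT⁴ = 5.670×10⁻⁸×7.86254×10¹⁴×(101.2)⁴ = 4.68×10¹⁵ W.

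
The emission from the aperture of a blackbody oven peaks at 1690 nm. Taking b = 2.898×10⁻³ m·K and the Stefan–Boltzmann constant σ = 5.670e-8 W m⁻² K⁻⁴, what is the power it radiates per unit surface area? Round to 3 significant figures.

Wien's law: T = b/λ_max = 2.898×10⁻³/1.690×10⁻⁶ = 1714.79 K.
Then I = σT⁴ = 5.670×10⁻⁸×(1714.79)⁴ = 4.90×10⁵ W/m².

I ≈ 4.90×10⁵ W/m²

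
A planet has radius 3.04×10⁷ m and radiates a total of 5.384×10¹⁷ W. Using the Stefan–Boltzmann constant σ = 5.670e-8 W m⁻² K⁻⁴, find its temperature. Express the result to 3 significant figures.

Surface area A = 4πR² = 4π(3.04×10⁷ m)² = 1.16133×10¹⁶ m².
P = σAT⁴ ⇒ T = (P/(σA))^(1/4) = (5.384×10¹⁷/(5.670×10⁻⁸×1.16133×10¹⁶))^(1/4) = 169 K.

T ≈ 169 K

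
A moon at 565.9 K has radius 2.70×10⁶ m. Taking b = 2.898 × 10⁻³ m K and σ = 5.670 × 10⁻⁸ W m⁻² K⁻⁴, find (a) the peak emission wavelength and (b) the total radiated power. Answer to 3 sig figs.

λ_max ≈ 5.12 μm; P ≈ 5.33×10¹⁷ W

(a) λ_max = b/T = 2.898×10⁻³/565.9 = 5.121×10⁻⁶ m = 5.12 μm.
Surface area A = 4πR² = 4π(2.70×10⁶ m)² = 9.16088×10¹³ m².
(b) P = σAT⁴ = 5.670×10⁻⁸×9.16088×10¹³×(565.9)⁴ = 5.33×10¹⁷ W.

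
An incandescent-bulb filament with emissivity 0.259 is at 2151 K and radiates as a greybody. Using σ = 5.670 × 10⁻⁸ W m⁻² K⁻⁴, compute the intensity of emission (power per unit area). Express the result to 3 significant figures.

I ≈ 3.14×10⁵ W/m²

Stefan–Boltzmann: I = εσT⁴ = 0.259 × 5.670×10⁻⁸ × (2151)⁴ = 3.14×10⁵ W/m².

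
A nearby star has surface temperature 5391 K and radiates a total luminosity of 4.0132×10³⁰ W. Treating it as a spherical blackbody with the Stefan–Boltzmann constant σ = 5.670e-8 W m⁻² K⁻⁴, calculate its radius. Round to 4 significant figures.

R ≈ 8.166×10¹⁰ m

L = 4πR²σT⁴ ⇒ R = √(L/(4πσT⁴)).
σT⁴ = 4.78917×10⁷ W/m², so R = √(4.0132×10³⁰/(4π×4.78917×10⁷)) = 8.166×10¹⁰ m.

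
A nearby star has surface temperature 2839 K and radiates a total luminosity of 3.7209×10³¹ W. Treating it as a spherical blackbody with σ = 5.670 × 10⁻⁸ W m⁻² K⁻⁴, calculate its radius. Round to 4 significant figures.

L = 4πR²σT⁴ ⇒ R = √(L/(4πσT⁴)).
σT⁴ = 3.68336×10⁶ W/m², so R = √(3.7209×10³¹/(4π×3.68336×10⁶)) = 8.966×10¹¹ m.

R ≈ 8.966×10¹¹ m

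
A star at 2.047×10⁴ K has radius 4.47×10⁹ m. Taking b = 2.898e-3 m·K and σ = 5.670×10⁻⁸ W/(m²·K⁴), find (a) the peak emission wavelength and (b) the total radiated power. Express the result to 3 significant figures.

(a) λ_max = b/T = 2.898×10⁻³/2.047×10⁴ = 1.416×10⁻⁷ m = 142 nm.
Surface area A = 4πR² = 4π(4.47×10⁹ m)² = 2.51087×10²⁰ m².
(b) P = σAT⁴ = 5.670×10⁻⁸×2.51087×10²⁰×(2.047×10⁴)⁴ = 2.50×10³⁰ W.

λ_max ≈ 142 nm; P ≈ 2.50×10³⁰ W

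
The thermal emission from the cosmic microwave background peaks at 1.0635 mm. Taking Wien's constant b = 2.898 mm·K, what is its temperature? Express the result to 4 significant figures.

Wien's law gives T = b/λ_max = (2.898×10⁻³ m·K)/(1.0635×10⁻³ m) = 2.725 K.

T ≈ 2.725 K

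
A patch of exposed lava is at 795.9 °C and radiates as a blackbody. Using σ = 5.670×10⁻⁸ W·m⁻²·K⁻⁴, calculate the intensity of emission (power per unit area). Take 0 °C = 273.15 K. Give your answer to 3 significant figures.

I ≈ 7.41×10⁴ W/m²

T = 795.9 °C + 273.15 = 1069.05 K.
Stefan–Boltzmann: I = σT⁴ = 5.670×10⁻⁸ × (1069.05)⁴ = 7.41×10⁴ W/m².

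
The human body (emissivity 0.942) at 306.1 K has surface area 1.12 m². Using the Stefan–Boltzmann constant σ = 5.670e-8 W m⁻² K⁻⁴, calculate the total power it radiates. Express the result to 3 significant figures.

Area A = 1.12 m².
P = εσAT⁴ = 0.942 × 5.670×10⁻⁸ × 1.12 × (306.1)⁴ = 525 W.

P ≈ 525 W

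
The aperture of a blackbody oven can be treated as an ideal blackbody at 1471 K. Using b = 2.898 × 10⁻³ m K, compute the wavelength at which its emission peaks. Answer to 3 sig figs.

Wien's displacement law: λ_max = b/T = (2.898×10⁻³ m·K)/(1471 K) = 1.970×10⁻⁶ m.
That is 1.97 μm, in the infrared range.

λ_max ≈ 1.97 μm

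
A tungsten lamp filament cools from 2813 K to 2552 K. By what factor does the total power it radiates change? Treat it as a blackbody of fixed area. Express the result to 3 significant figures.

P ∝ T⁴, so P₂/P₁ = (T₂/T₁)⁴ = (2552/2813)⁴ = (0.907216)⁴ = 0.677.

P₂/P₁ ≈ 0.677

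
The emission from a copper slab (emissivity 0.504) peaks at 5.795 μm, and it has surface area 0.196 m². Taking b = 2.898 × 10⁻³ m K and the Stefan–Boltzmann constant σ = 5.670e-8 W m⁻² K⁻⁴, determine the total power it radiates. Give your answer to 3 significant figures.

P ≈ 350 W

Wien's law: T = b/λ_max = 2.898×10⁻³/5.795×10⁻⁶ = 500.086 K.
Area A = 0.196 m².
Then P = εσAT⁴ = 0.504×5.670×10⁻⁸×0.196×(500.086)⁴ = 350 W.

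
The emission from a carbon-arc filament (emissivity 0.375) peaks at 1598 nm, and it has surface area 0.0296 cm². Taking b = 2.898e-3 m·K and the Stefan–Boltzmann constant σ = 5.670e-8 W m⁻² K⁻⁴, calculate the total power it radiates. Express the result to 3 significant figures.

Wien's law: T = b/λ_max = 2.898×10⁻³/1.598×10⁻⁶ = 1813.52 K.
Area A = 0.0296 cm² = 2.96×10⁻⁶ m².
Then P = εσAT⁴ = 0.375×5.670×10⁻⁸×2.96×10⁻⁶×(1813.52)⁴ = 0.681 W.

P ≈ 0.681 W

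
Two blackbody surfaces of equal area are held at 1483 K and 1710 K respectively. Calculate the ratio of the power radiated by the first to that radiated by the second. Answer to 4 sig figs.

With equal areas, P₁/P₂ = (T₁/T₂)⁴ = (1483/1710)⁴ = 0.5657.

P₁/P₂ ≈ 0.5657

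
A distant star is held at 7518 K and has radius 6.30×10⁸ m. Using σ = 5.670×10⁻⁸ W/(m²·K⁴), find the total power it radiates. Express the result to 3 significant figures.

Surface area A = 4πR² = 4π(6.30×10⁸ m)² = 4.98759×10¹⁸ m².
P = σAT⁴ = 5.670×10⁻⁸ × 4.98759×10¹⁸ × (7518)⁴ = 9.03×10²⁶ W.

P ≈ 9.03×10²⁶ W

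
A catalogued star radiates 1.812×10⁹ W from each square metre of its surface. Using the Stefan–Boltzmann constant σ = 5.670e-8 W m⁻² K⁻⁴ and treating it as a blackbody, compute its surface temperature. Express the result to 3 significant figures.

I = σT⁴, so T = (I/σ)^(1/4) = (1.812×10⁹/(5.670×10⁻⁸))^(1/4) = 1.34×10⁴ K.

T ≈ 1.34×10⁴ K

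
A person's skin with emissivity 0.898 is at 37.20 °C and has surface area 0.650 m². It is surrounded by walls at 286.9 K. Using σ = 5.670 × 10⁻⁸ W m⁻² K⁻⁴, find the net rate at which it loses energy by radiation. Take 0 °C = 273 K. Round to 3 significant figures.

Net loss ≈ 82.2 W

T = 37.20 °C + 273 = 310.20 K.
Area A = 0.650 m².
Net radiated power P_net = εσA(T⁴ − T₀⁴) = 0.898×5.670×10⁻⁸×0.650×(310.20⁴ − 286.9⁴).
T⁴ − T₀⁴ = 9.25907×10⁹ − 6.77520×10⁹ = 2.48387×10⁹ K⁴, so P_net = 82.2 W.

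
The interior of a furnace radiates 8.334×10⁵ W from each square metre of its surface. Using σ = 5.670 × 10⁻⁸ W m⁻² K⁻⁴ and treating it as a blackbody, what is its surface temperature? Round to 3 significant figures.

I = σT⁴, so T = (I/σ)^(1/4) = (8.334×10⁵/(5.670×10⁻⁸))^(1/4) = 1.96×10³ K.

T ≈ 1.96×10³ K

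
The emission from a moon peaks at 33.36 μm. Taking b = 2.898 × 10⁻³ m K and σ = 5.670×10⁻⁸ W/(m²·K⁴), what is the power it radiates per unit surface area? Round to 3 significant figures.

Wien's law: T = b/λ_max = 2.898×10⁻³/3.336×10⁻⁵ = 86.8705 K.
Then I = σT⁴ = 5.670×10⁻⁸×(86.8705)⁴ = 3.23 W/m².

I ≈ 3.23 W/m²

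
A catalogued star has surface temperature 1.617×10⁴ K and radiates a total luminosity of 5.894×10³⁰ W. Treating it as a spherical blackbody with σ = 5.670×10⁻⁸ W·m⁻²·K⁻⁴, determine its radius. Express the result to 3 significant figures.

R ≈ 1.10×10¹⁰ m

L = 4πR²σT⁴ ⇒ R = √(L/(4πσT⁴)).
σT⁴ = 3.87635×10⁹ W/m², so R = √(5.894×10³⁰/(4π×3.87635×10⁹)) = 1.10×10¹⁰ m.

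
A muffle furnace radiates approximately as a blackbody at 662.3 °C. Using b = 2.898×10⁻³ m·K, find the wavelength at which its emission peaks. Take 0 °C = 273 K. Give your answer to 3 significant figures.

T = 662.3 °C + 273 = 935.3 K.
Wien's displacement law: λ_max = b/T = (2.898×10⁻³ m·K)/(935.3 K) = 3.098×10⁻⁶ m.
That is 3.10 μm, in the infrared range.

λ_max ≈ 3.10 μm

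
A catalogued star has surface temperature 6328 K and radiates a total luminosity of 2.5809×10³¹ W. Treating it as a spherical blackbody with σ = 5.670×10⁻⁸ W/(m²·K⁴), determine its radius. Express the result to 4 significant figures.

L = 4πR²σT⁴ ⇒ R = √(L/(4πσT⁴)).
σT⁴ = 9.09178×10⁷ W/m², so R = √(2.5809×10³¹/(4π×9.09178×10⁷)) = 1.503×10¹¹ m.

R ≈ 1.503×10¹¹ m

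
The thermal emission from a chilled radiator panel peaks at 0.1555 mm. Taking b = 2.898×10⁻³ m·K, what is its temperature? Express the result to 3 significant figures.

T ≈ 18.6 K

Wien's law gives T = b/λ_max = (2.898×10⁻³ m·K)/(1.555×10⁻⁴ m) = 18.6 K.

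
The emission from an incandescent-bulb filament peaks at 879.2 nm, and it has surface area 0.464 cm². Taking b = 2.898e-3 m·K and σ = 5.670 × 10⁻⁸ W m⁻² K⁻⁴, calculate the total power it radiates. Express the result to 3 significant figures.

Wien's law: T = b/λ_max = 2.898×10⁻³/8.792×10⁻⁷ = 3296.18 K.
Area A = 0.464 cm² = 4.64×10⁻⁵ m².
Then P = σAT⁴ = 5.670×10⁻⁸×4.64×10⁻⁵×(3296.18)⁴ = 311 W.

P ≈ 311 W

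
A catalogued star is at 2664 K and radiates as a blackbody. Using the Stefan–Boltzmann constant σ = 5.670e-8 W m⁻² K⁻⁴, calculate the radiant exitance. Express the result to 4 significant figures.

I ≈ 2.856×10⁶ W/m²

Stefan–Boltzmann: I = σT⁴ = 5.670×10⁻⁸ × (2664)⁴ = 2.856×10⁶ W/m².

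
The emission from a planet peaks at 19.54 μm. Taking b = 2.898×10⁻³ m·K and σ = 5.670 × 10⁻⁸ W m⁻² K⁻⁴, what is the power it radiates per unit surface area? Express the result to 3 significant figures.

I ≈ 27.4 W/m²

Wien's law: T = b/λ_max = 2.898×10⁻³/1.954×10⁻⁵ = 148.311 K.
Then I = σT⁴ = 5.670×10⁻⁸×(148.311)⁴ = 27.4 W/m².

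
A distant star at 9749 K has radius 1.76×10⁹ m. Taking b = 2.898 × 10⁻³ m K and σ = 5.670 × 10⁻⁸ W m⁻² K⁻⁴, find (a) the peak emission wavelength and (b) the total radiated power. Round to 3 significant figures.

(a) λ_max = b/T = 2.898×10⁻³/9749 = 2.973×10⁻⁷ m = 297 nm.
Surface area A = 4πR² = 4π(1.76×10⁹ m)² = 3.89256×10¹⁹ m².
(b) P = σAT⁴ = 5.670×10⁻⁸×3.89256×10¹⁹×(9749)⁴ = 1.99×10²⁸ W.

λ_max ≈ 297 nm; P ≈ 1.99×10²⁸ W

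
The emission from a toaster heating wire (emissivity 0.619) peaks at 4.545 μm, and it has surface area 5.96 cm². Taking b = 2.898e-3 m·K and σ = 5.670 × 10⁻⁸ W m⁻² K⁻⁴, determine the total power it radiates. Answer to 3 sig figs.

P ≈ 3.46 W

Wien's law: T = b/λ_max = 2.898×10⁻³/4.545×10⁻⁶ = 637.624 K.
Area A = 5.96 cm² = 5.96×10⁻⁴ m².
Then P = εσAT⁴ = 0.619×5.670×10⁻⁸×5.96×10⁻⁴×(637.624)⁴ = 3.46 W.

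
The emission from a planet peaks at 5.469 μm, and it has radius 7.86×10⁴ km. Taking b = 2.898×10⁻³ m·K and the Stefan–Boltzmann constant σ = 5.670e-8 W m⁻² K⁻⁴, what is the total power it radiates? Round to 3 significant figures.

P ≈ 3.47×10²⁰ W

Wien's law: T = b/λ_max = 2.898×10⁻³/5.469×10⁻⁶ = 529.896 K.
Surface area A = 4πR² = 4π(7.86×10⁷ m)² = 7.76345×10¹⁶ m².
Then P = σAT⁴ = 5.670×10⁻⁸×7.76345×10¹⁶×(529.896)⁴ = 3.47×10²⁰ W.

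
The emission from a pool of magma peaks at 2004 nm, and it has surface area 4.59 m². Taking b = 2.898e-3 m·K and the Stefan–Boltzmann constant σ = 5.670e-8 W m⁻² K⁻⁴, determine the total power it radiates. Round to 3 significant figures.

Wien's law: T = b/λ_max = 2.898×10⁻³/2.004×10⁻⁶ = 1446.11 K.
Area A = 4.59 m².
Then P = σAT⁴ = 5.670×10⁻⁸×4.59×(1446.11)⁴ = 1.14×10⁶ W.

P ≈ 1.14×10⁶ W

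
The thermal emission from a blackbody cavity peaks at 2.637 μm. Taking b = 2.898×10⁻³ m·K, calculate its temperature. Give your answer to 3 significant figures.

Wien's law gives T = b/λ_max = (2.898×10⁻³ m·K)/(2.637×10⁻⁶ m) = 1.10×10³ K.

T ≈ 1.10×10³ K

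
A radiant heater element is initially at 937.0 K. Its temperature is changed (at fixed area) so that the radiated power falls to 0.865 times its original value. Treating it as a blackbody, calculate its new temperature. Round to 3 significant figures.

P ∝ T⁴, so T₂/T₁ = (P₂/P₁)^(1/4) = (0.865)^(1/4) = 0.964393.
T₂ = 937.0 × 0.964393 = 904 K.

T₂ ≈ 904 K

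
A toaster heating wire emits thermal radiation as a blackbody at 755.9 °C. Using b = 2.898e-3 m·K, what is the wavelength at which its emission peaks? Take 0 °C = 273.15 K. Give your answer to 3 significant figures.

λ_max ≈ 2.82 μm

T = 755.9 °C + 273.15 = 1029.05 K.
Wien's displacement law: λ_max = b/T = (2.898×10⁻³ m·K)/(1029.05 K) = 2.816×10⁻⁶ m.
That is 2.82 μm, in the infrared range.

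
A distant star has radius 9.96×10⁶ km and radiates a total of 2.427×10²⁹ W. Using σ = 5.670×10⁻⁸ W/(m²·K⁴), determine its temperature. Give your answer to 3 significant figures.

Surface area A = 4πR² = 4π(9.96×10⁹ m)² = 1.24660×10²¹ m².
P = σAT⁴ ⇒ T = (P/(σA))^(1/4) = (2.427×10²⁹/(5.670×10⁻⁸×1.24660×10²¹))^(1/4) = 7.65×10³ K.

T ≈ 7.65×10³ K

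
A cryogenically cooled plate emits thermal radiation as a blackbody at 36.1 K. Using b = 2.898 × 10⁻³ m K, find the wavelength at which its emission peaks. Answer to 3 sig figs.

Wien's displacement law: λ_max = b/T = (2.898×10⁻³ m·K)/(36.1 K) = 8.028×10⁻⁵ m.
That is 80.3 μm, in the infrared range.

λ_max ≈ 80.3 μm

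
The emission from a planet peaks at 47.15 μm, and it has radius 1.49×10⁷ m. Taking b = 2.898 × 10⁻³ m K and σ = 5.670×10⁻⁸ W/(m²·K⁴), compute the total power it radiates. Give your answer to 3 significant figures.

Wien's law: T = b/λ_max = 2.898×10⁻³/4.715×10⁻⁵ = 61.4634 K.
Surface area A = 4πR² = 4π(1.49×10⁷ m)² = 2.78986×10¹⁵ m².
Then P = σAT⁴ = 5.670×10⁻⁸×2.78986×10¹⁵×(61.4634)⁴ = 2.26×10¹⁵ W.

P ≈ 2.26×10¹⁵ W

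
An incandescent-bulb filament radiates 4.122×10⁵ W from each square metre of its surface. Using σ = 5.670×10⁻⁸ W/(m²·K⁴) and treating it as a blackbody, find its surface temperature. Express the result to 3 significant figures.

I = σT⁴, so T = (I/σ)^(1/4) = (4.122×10⁵/(5.670×10⁻⁸))^(1/4) = 1.64×10³ K.

T ≈ 1.64×10³ K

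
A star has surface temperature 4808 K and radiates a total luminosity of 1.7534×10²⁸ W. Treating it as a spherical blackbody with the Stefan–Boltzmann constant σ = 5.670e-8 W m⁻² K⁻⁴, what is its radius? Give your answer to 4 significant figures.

L = 4πR²σT⁴ ⇒ R = √(L/(4πσT⁴)).
σT⁴ = 3.02999×10⁷ W/m², so R = √(1.7534×10²⁸/(4π×3.02999×10⁷)) = 6.786×10⁹ m.

R ≈ 6.786×10⁹ m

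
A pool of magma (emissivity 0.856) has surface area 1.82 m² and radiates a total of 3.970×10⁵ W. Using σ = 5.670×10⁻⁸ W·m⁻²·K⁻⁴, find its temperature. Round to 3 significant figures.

T ≈ 1.46×10³ K

Area A = 1.82 m².
P = εσAT⁴ ⇒ T = (P/(εσA))^(1/4) = (3.970×10⁵/(0.856×5.670×10⁻⁸×1.82))^(1/4) = 1.46×10³ K.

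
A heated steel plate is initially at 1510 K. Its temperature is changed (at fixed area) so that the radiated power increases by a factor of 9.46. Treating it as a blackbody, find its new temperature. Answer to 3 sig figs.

T₂ ≈ 2.65×10³ K

P ∝ T⁴, so T₂/T₁ = (P₂/P₁)^(1/4) = (9.46)^(1/4) = 1.75377.
T₂ = 1510 × 1.75377 = 2.65×10³ K.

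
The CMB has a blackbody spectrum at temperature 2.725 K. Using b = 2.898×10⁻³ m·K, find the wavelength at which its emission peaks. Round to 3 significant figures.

λ_max ≈ 1.06×10⁻³ m

Wien's displacement law: λ_max = b/T = (2.898×10⁻³ m·K)/(2.725 K) = 1.063×10⁻³ m.
That is 1.06×10⁻³ m, in the microwave range.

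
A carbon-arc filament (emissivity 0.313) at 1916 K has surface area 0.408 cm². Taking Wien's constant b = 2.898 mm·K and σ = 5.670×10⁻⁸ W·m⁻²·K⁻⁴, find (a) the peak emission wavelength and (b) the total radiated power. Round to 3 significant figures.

(a) λ_max = b/T = 2.898×10⁻³/1916 = 1.513×10⁻⁶ m = 1.51×10³ nm.
Area A = 0.408 cm² = 4.08×10⁻⁵ m².
(b) P = εσAT⁴ = 0.313×5.670×10⁻⁸×4.08×10⁻⁵×(1916)⁴ = 9.76 W.

λ_max ≈ 1.51×10³ nm; P ≈ 9.76 W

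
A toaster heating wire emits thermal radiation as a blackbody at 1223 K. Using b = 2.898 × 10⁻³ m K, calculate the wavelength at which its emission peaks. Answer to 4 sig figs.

λ_max ≈ 2.370 μm

Wien's displacement law: λ_max = b/T = (2.898×10⁻³ m·K)/(1223 K) = 2.3696×10⁻⁶ m.
That is 2.370 μm, in the infrared range.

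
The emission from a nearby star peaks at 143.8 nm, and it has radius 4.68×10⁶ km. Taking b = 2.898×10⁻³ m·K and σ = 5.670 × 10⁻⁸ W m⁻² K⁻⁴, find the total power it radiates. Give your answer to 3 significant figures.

Wien's law: T = b/λ_max = 2.898×10⁻³/1.438×10⁻⁷ = 20153.0 K.
Surface area A = 4πR² = 4π(4.68×10⁹ m)² = 2.75234×10²⁰ m².
Then P = σAT⁴ = 5.670×10⁻⁸×2.75234×10²⁰×(20153.0)⁴ = 2.57×10³⁰ W.

P ≈ 2.57×10³⁰ W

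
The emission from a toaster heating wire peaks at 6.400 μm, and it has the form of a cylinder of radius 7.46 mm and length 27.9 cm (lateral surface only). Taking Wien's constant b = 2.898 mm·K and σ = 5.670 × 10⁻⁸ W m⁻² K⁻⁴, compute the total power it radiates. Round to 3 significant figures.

P ≈ 31.2 W

Wien's law: T = b/λ_max = 2.898×10⁻³/6.400×10⁻⁶ = 452.812 K.
Lateral area A = 2πrL = 2π×7.46×10⁻³×0.279 = 0.0130774 m².
Then P = σAT⁴ = 5.670×10⁻⁸×0.0130774×(452.812)⁴ = 31.2 W.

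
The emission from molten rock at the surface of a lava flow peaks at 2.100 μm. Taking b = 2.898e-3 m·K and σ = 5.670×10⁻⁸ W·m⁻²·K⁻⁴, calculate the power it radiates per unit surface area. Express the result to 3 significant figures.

I ≈ 2.06×10⁵ W/m²

Wien's law: T = b/λ_max = 2.898×10⁻³/2.100×10⁻⁶ = 1380.00 K.
Then I = σT⁴ = 5.670×10⁻⁸×(1380.00)⁴ = 2.06×10⁵ W/m².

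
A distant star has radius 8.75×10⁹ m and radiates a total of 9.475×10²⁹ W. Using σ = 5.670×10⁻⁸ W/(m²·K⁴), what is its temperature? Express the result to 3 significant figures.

T ≈ 1.15×10⁴ K

Surface area A = 4πR² = 4π(8.75×10⁹ m)² = 9.62113×10²⁰ m².
P = σAT⁴ ⇒ T = (P/(σA))^(1/4) = (9.475×10²⁹/(5.670×10⁻⁸×9.62113×10²⁰))^(1/4) = 1.15×10⁴ K.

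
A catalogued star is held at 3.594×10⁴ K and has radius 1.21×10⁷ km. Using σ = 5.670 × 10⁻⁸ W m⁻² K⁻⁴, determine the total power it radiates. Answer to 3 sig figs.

Surface area A = 4πR² = 4π(1.21×10¹⁰ m)² = 1.83984×10²¹ m².
P = σAT⁴ = 5.670×10⁻⁸ × 1.83984×10²¹ × (3.594×10⁴)⁴ = 1.74×10³² W.

P ≈ 1.74×10³² W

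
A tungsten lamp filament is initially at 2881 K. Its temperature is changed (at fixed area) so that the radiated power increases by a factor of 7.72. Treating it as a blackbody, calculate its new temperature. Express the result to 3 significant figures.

T₂ ≈ 4.80×10³ K

P ∝ T⁴, so T₂/T₁ = (P₂/P₁)^(1/4) = (7.72)^(1/4) = 1.66688.
T₂ = 2881 × 1.66688 = 4.80×10³ K.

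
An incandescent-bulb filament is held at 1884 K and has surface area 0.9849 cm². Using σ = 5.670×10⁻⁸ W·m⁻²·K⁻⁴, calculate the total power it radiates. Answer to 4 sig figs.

P ≈ 70.36 W

Area A = 0.9849 cm² = 9.849×10⁻⁵ m².
P = σAT⁴ = 5.670×10⁻⁸ × 9.849×10⁻⁵ × (1884)⁴ = 70.36 W.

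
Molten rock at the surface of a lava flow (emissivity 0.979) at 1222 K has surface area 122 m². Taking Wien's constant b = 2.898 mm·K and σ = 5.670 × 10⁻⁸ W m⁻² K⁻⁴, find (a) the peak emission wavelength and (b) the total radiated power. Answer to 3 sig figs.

(a) λ_max = b/T = 2.898×10⁻³/1222 = 2.372×10⁻⁶ m = 2.37×10³ nm.
Area A = 122 m².
(b) P = εσAT⁴ = 0.979×5.670×10⁻⁸×122×(1222)⁴ = 1.51×10⁷ W.

λ_max ≈ 2.37×10³ nm; P ≈ 1.51×10⁷ W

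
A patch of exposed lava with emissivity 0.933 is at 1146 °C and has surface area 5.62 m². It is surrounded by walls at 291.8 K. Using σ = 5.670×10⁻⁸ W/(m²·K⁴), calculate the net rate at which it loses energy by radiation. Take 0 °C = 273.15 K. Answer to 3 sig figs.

T = 1146 °C + 273.15 = 1419.15 K.
Area A = 5.62 m².
Net radiated power P_net = εσA(T⁴ − T₀⁴) = 0.933×5.670×10⁻⁸×5.62×(1419.15⁴ − 291.8⁴).
T⁴ − T₀⁴ = 4.05614×10¹² − 7.25005×10⁹ = 4.04889×10¹² K⁴, so P_net = 1.20×10⁶ W.

Net loss ≈ 1.20×10⁶ W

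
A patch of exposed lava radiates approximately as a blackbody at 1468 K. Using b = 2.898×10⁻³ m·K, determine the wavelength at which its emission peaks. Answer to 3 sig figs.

Wien's displacement law: λ_max = b/T = (2.898×10⁻³ m·K)/(1468 K) = 1.974×10⁻⁶ m.
That is 1.97 μm, in the infrared range.

λ_max ≈ 1.97 μm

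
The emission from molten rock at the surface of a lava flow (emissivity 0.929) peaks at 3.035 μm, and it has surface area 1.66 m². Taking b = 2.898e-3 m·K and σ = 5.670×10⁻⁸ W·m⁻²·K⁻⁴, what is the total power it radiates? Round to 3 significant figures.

Wien's law: T = b/λ_max = 2.898×10⁻³/3.035×10⁻⁶ = 954.860 K.
Area A = 1.66 m².
Then P = εσAT⁴ = 0.929×5.670×10⁻⁸×1.66×(954.860)⁴ = 7.27×10⁴ W.

P ≈ 7.27×10⁴ W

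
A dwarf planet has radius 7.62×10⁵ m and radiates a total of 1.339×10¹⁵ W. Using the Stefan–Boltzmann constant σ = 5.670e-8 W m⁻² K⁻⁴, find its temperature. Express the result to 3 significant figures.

T ≈ 239 K

Surface area A = 4πR² = 4π(7.62×10⁵ m)² = 7.29659×10¹² m².
P = σAT⁴ ⇒ T = (P/(σA))^(1/4) = (1.339×10¹⁵/(5.670×10⁻⁸×7.29659×10¹²))^(1/4) = 239 K.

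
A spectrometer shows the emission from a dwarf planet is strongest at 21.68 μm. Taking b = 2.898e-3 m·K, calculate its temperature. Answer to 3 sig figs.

T ≈ 134 K

Wien's law gives T = b/λ_max = (2.898×10⁻³ m·K)/(2.168×10⁻⁵ m) = 134 K.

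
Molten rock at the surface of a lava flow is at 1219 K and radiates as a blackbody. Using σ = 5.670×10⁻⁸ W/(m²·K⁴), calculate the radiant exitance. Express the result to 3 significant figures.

I ≈ 1.25×10⁵ W/m²

Stefan–Boltzmann: I = σT⁴ = 5.670×10⁻⁸ × (1219)⁴ = 1.25×10⁵ W/m².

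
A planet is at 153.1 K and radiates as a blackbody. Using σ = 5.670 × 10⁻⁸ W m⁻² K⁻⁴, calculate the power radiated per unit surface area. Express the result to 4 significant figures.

Stefan–Boltzmann: I = σT⁴ = 5.670×10⁻⁸ × (153.1)⁴ = 31.15 W/m².

I ≈ 31.15 W/m²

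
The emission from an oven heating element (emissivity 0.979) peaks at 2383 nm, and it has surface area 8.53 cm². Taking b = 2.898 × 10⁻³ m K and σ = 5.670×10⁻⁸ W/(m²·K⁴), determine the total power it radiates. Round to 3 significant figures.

P ≈ 104 W

Wien's law: T = b/λ_max = 2.898×10⁻³/2.383×10⁻⁶ = 1216.11 K.
Area A = 8.53 cm² = 8.53×10⁻⁴ m².
Then P = εσAT⁴ = 0.979×5.670×10⁻⁸×8.53×10⁻⁴×(1216.11)⁴ = 104 W.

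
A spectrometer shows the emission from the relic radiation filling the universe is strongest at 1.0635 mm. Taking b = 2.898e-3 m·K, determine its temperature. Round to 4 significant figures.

Wien's law gives T = b/λ_max = (2.898×10⁻³ m·K)/(1.0635×10⁻³ m) = 2.725 K.

T ≈ 2.725 K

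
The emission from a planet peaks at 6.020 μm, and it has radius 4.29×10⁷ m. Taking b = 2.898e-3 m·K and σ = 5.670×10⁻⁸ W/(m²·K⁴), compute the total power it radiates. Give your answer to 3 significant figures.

Wien's law: T = b/λ_max = 2.898×10⁻³/6.020×10⁻⁶ = 481.395 K.
Surface area A = 4πR² = 4π(4.29×10⁷ m)² = 2.31273×10¹⁶ m².
Then P = σAT⁴ = 5.670×10⁻⁸×2.31273×10¹⁶×(481.395)⁴ = 7.04×10¹⁹ W.

P ≈ 7.04×10¹⁹ W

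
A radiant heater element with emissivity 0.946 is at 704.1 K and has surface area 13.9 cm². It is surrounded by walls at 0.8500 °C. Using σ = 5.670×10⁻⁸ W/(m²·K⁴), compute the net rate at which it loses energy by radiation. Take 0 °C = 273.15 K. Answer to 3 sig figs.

Net loss ≈ 17.9 W

Surroundings: T = 0.8500 °C + 273.15 = 274.0000 K.
Area A = 13.9 cm² = 1.39×10⁻³ m².
Net radiated power P_net = εσA(T⁴ − T₀⁴) = 0.946×5.670×10⁻⁸×1.39×10⁻³×(704.1⁴ − 274.0000⁴).
T⁴ − T₀⁴ = 2.45775×10¹¹ − 5.63641×10⁹ = 2.40139×10¹¹ K⁴, so P_net = 17.9 W.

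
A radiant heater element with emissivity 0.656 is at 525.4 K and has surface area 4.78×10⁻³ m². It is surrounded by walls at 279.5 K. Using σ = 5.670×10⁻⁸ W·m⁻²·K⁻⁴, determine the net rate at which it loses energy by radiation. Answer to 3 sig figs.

Area A = 4.78×10⁻³ m².
Net radiated power P_net = εσA(T⁴ − T₀⁴) = 0.656×5.670×10⁻⁸×4.78×10⁻³×(525.4⁴ − 279.5⁴).
T⁴ − T₀⁴ = 7.62009×10¹⁰ − 6.10277×10⁹ = 7.00981×10¹⁰ K⁴, so P_net = 12.5 W.

Net loss ≈ 12.5 W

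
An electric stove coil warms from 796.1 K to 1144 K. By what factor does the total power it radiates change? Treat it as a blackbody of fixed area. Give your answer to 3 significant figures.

P₂/P₁ ≈ 4.26

P ∝ T⁴, so P₂/P₁ = (T₂/T₁)⁴ = (1144/796.1)⁴ = (1.43701)⁴ = 4.26.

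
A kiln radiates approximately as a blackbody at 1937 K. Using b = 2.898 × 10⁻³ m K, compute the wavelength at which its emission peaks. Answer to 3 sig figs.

λ_max ≈ 1.50 μm

Wien's displacement law: λ_max = b/T = (2.898×10⁻³ m·K)/(1937 K) = 1.496×10⁻⁶ m.
That is 1.50 μm, in the infrared range.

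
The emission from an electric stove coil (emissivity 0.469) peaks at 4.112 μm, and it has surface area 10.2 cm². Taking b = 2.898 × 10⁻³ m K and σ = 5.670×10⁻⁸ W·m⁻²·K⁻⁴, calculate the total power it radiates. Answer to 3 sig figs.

Wien's law: T = b/λ_max = 2.898×10⁻³/4.112×10⁻⁶ = 704.767 K.
Area A = 10.2 cm² = 1.02×10⁻³ m².
Then P = εσAT⁴ = 0.469×5.670×10⁻⁸×1.02×10⁻³×(704.767)⁴ = 6.69 W.

P ≈ 6.69 W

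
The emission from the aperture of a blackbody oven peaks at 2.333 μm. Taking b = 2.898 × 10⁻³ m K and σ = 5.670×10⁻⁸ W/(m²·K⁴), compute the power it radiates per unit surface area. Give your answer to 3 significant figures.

Wien's law: T = b/λ_max = 2.898×10⁻³/2.333×10⁻⁶ = 1242.18 K.
Then I = σT⁴ = 5.670×10⁻⁸×(1242.18)⁴ = 1.35×10⁵ W/m².

I ≈ 1.35×10⁵ W/m²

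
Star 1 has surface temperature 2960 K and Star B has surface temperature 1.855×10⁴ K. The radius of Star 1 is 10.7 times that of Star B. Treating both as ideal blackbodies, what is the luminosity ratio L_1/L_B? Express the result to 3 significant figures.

L ∝ R²T⁴, so L_1/L_B = (R_1/R_B)²(T_1/T_B)⁴ = (10.7)² × (2960/1.855×10⁴)⁴ = 114.49 × 6.48323×10⁻⁴ = 0.0742.

L_1/L_B ≈ 0.0742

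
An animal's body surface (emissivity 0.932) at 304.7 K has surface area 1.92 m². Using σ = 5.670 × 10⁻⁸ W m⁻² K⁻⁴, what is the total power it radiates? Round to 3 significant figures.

P ≈ 875 W

Area A = 1.92 m².
P = εσAT⁴ = 0.932 × 5.670×10⁻⁸ × 1.92 × (304.7)⁴ = 875 W.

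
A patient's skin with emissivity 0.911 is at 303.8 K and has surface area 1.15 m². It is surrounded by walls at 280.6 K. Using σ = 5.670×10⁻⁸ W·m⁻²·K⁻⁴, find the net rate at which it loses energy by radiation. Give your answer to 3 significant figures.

Net loss ≈ 138 W

Area A = 1.15 m².
Net radiated power P_net = εσA(T⁴ − T₀⁴) = 0.911×5.670×10⁻⁸×1.15×(303.8⁴ − 280.6⁴).
T⁴ − T₀⁴ = 8.51826×10⁹ − 6.19941×10⁹ = 2.31885×10⁹ K⁴, so P_net = 138 W.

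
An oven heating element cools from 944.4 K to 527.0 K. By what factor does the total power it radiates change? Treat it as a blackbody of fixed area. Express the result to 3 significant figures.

P₂/P₁ ≈ 0.0970

P ∝ T⁴, so P₂/P₁ = (T₂/T₁)⁴ = (527.0/944.4)⁴ = (0.558026)⁴ = 0.0970.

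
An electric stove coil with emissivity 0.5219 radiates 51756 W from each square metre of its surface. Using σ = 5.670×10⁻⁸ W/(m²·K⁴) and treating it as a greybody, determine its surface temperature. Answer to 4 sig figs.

I = εσT⁴, so T = (I/εσ)^(1/4) = (51756/(0.5219×5.670×10⁻⁸))^(1/4) = 1150 K.

T ≈ 1150 K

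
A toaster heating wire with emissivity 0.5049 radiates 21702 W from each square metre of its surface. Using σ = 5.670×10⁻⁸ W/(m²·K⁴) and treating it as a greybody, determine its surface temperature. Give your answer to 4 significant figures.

I = εσT⁴, so T = (I/εσ)^(1/4) = (21702/(0.5049×5.670×10⁻⁸))^(1/4) = 933.1 K.

T ≈ 933.1 K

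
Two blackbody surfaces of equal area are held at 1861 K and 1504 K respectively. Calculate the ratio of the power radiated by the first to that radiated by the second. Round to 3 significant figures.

With equal areas, P₁/P₂ = (T₁/T₂)⁴ = (1861/1504)⁴ = 2.34.

P₁/P₂ ≈ 2.34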